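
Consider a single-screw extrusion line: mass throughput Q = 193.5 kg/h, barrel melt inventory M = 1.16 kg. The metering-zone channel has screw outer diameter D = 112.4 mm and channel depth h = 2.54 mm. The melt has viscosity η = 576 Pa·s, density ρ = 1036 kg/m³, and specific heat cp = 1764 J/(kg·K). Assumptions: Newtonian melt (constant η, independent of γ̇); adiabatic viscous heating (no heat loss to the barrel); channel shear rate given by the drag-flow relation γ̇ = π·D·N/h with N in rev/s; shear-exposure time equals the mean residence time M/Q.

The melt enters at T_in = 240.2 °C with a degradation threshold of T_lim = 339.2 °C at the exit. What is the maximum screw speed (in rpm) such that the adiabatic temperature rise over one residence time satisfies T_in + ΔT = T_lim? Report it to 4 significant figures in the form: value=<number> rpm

Convert throughput: Q = 193.5 kg/h = 193.5/3600 = 0.05375 kg/s
t_res = M / Q_s = 1.16 ÷ 0.05375 = 21.5814 s
D = 112.4 mm = 0.1124 m;  h = 2.54 mm = 0.00254 m
ΔT_a = T_lim − T_in = 339.2 − 240.2 = 99 K
γ̇_max² = ΔT_a·ρ·cp / (η·t_res) = [99 × 1036 × 1764] / [576 × 21.5814] = 14554.3 s⁻²
γ̇_max = sqrt(14554.3) = 120.641 s⁻¹
N_max = γ̇_max h / (πD) = 120.641·0.00254/(π·0.1124) = 0.867787 rev/s → ×60 = 52.0672 rpm

value=52.07 rpm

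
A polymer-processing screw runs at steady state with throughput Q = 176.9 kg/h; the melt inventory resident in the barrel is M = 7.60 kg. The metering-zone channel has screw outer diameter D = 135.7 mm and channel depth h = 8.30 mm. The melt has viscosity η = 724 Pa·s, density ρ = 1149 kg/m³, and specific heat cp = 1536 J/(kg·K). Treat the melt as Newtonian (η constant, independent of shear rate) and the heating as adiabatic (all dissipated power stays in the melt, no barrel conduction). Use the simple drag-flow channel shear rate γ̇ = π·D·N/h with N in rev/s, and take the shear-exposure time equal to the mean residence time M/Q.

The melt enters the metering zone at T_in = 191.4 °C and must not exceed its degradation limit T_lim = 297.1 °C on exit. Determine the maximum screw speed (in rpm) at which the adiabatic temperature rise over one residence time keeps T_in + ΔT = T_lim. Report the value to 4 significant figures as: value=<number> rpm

value=47.68 rpm

Q_s = Q / 3600 = 176.9 / 3600 = 0.0491389 kg/s
Mean residence time: t_res = M/Q_s = 7.60 kg / 0.0491389 kg/s = 154.664 s
Geometry in SI: D = 135.7 mm → 0.1357 m, h = 8.30 mm → 0.0083 m
Allowable rise: ΔT_a = T_lim − T_in = 297.1 − 191.4 = 105.7 K
γ̇_max² = ΔT_a·ρ·cp / (η·t_res) = [105.7 × 1149 × 1536] / [724 × 154.664] = 1665.94 s⁻²
γ̇_max = sqrt(1665.94) = 40.8159 s⁻¹
Solve γ̇ = πDN/h for N: N_max = γ̇_max·h/(π·D) = 40.8159 × 0.0083 / (π × 0.1357) = 0.794654 rev/s = 47.6792 rpm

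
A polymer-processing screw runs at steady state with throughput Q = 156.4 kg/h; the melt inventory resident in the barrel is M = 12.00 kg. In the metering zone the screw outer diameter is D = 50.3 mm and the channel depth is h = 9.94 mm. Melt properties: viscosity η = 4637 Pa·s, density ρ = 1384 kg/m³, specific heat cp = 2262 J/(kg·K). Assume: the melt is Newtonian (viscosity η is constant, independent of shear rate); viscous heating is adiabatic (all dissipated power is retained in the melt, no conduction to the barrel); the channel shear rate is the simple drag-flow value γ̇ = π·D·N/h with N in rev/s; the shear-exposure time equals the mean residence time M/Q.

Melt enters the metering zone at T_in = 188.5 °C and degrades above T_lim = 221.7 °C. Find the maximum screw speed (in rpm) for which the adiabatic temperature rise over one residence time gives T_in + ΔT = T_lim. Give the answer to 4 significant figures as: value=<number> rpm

value=34.00 rpm

Throughput in SI: Q_s = 156.4 kg/h ÷ 3600 s/h = 0.0434444 kg/s
Mean residence time: t_res = M/Q_s = 12.00 kg / 0.0434444 kg/s = 276.215 s
D = 50.3 mm = 0.0503 m;  h = 9.94 mm = 0.00994 m
ΔT_a = T_lim − T_in = 221.7 − 188.5 = 33.2 K
γ̇_max² = ΔT_a·ρ·cp / (η·t_res) = [33.2 × 1384 × 2262] / [4637 × 276.215] = 81.1489 s⁻²
Take the square root: γ̇_max = √(81.1489) = 9.00827 s⁻¹
N_max = γ̇_max h / (πD) = 9.00827·0.00994/(π·0.0503) = 0.566643 rev/s → ×60 = 33.9986 rpm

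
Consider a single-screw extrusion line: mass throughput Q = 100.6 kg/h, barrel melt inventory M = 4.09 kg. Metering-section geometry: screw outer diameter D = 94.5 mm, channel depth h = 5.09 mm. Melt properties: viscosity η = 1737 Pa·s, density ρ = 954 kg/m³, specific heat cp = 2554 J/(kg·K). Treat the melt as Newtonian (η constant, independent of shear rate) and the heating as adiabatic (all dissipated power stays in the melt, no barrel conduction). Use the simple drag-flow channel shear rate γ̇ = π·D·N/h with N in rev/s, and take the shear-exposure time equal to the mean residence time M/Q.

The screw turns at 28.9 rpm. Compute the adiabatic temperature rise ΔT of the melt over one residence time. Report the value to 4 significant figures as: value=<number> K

Throughput in SI: Q_s = 100.6 kg/h ÷ 3600 s/h = 0.0279444 kg/s
Mean residence time: t_res = M/Q_s = 4.09 kg / 0.0279444 kg/s = 146.362 s
Convert to SI: D = 0.0945 m, h = 0.00509 m, N = 28.9/60 = 0.481667 rev/s
γ̇ = π·D·N / h = π · 0.0945 · 0.481667 / 0.00509 = 28.0938 s⁻¹
ΔT = η·γ̇²·t_res/(ρ·cp) = [1737 × 28.0938² × 146.362] / [954 × 2554] = 82.353 K

value=82.35 K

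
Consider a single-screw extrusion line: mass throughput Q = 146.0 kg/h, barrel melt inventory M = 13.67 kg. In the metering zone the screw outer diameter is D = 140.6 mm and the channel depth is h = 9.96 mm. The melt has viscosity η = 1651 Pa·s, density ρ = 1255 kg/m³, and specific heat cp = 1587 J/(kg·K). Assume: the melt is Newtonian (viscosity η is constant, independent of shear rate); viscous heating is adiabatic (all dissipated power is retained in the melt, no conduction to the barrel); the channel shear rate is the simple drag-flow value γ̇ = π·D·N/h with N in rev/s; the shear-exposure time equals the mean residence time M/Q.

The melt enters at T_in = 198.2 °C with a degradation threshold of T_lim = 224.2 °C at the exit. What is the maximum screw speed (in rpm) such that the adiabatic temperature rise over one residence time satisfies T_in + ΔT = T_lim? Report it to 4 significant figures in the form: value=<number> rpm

value=13.05 rpm

Convert throughput: Q = 146.0 kg/h = 146.0/3600 = 0.0405556 kg/s
t_res = M / Q_s = 13.67 ÷ 0.0405556 = 337.068 s
D = 140.6 mm = 0.1406 m;  h = 9.96 mm = 0.00996 m
ΔT_a = T_lim − T_in = 224.2 − 198.2 = 26 K
γ̇_max² = ΔT_a·ρ·cp/(η·t_res) = 26·1255·1587/(1651·337.068) = 93.0527 s⁻²
Take the square root: γ̇_max = √(93.0527) = 9.64638 s⁻¹
N_max = γ̇_max·h / (π·D) = 9.64638 · 0.00996 / (π · 0.1406) = 0.217515 rev/s = 13.0509 rpm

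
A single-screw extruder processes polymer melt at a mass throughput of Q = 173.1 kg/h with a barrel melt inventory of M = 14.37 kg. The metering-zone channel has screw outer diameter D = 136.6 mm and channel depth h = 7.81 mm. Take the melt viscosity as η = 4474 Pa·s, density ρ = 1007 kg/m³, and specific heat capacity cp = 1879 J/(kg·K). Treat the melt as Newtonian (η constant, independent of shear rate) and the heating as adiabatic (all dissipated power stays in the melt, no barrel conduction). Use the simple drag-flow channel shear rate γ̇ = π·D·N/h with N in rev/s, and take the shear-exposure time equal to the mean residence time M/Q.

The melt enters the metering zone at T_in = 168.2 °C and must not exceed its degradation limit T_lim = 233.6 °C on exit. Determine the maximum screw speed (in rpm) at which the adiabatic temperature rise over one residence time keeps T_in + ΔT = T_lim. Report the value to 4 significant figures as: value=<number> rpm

value=10.50 rpm

Throughput in SI: Q_s = 173.1 kg/h ÷ 3600 s/h = 0.0480833 kg/s
t_res = M / Q_s = 14.37 / 0.0480833 = 298.856 s
Geometry in SI: D = 136.6 mm → 0.1366 m, h = 7.81 mm → 0.00781 m
ΔT_a = T_lim − T_in = 233.6 − 168.2 = 65.4 K
γ̇_max² = ΔT_a·ρ·cp / (η·t_res) = [65.4 × 1007 × 1879] / [4474 × 298.856] = 92.5499 s⁻²
γ̇_max = √92.5499 = 9.62028 s⁻¹
N_max = γ̇_max·h / (π·D) = 9.62028 · 0.00781 / (π · 0.1366) = 0.175081 rev/s = 10.5048 rpm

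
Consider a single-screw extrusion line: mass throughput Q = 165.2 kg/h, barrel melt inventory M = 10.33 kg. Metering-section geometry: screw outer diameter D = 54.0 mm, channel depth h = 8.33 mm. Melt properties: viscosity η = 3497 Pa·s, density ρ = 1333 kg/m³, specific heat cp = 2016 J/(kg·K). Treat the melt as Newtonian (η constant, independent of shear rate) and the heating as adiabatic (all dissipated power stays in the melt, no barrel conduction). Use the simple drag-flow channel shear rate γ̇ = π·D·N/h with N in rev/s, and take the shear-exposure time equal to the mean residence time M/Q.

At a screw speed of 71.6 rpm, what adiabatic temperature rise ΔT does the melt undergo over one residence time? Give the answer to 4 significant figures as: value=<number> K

Throughput in SI: Q_s = 165.2 kg/h ÷ 3600 s/h = 0.0458889 kg/s
t_res = M / Q_s = 10.33 / 0.0458889 = 225.109 s
Convert to SI: D = 0.054 m, h = 0.00833 m, N = 71.6/60 = 1.19333 rev/s
Shear rate: γ̇ = πDN/h = π·0.054·1.19333/0.00833 = 24.303 s⁻¹
ΔT = η·γ̇²·t_res/(ρ·cp) = [3497 × 24.303² × 225.109] / [1333 × 2016] = 173.017 K

value=173.0 K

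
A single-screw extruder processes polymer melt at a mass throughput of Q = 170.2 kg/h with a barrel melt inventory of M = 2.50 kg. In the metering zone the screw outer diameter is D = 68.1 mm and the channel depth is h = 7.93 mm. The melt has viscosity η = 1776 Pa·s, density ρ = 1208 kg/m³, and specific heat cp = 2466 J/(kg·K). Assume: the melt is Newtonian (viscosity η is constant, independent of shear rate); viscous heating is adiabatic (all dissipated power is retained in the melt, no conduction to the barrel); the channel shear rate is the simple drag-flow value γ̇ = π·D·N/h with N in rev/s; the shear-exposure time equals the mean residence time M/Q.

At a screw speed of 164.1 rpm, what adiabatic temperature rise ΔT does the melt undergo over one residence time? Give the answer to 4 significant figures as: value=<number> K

Q_s = Q / 3600 = 170.2 / 3600 = 0.0472778 kg/s
t_res = M / Q_s = 2.50 ÷ 0.0472778 = 52.879 s
D = 68.1 mm = 0.0681 m;  h = 7.93 mm = 0.00793 m;  N = 164.1 rpm / 60 = 2.735 rev/s
γ̇ = π·D·N / h = π · 0.0681 · 2.735 / 0.00793 = 73.7872 s⁻¹
ΔT = η·γ̇²·t_res / (ρ·cp) = 1776 · (73.7872)² · 52.879 / (1208 · 2466) = 171.644 K

value=171.6 K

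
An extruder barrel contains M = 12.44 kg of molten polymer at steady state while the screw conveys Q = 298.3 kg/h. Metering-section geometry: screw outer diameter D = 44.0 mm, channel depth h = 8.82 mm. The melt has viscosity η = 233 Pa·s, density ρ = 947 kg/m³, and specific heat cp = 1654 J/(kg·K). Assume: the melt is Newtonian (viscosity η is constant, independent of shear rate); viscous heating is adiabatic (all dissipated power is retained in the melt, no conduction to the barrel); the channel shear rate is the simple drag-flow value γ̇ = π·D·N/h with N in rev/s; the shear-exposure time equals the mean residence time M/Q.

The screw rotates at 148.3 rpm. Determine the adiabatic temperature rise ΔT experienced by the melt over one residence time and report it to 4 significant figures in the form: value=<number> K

value=33.51 K

Q_s = Q / 3600 = 298.3 / 3600 = 0.0828611 kg/s
t_res = M / Q_s = 12.44 ÷ 0.0828611 = 150.131 s
Geometry in metres: D = 44.0 mm → 0.044 m, h = 8.82 mm → 0.00882 m; screw speed N = 148.3 rpm = 2.47167 rev/s
Shear rate: γ̇ = πDN/h = π·0.044·2.47167/0.00882 = 38.7368 s⁻¹
Adiabatic rise: ΔT = η γ̇² t_res / (ρ cp) = 233·(38.7368)²·150.131 / (947·1654) = 33.511 K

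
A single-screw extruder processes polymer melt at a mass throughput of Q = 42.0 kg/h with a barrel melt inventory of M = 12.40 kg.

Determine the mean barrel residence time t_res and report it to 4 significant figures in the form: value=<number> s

Throughput in SI: Q_s = 42.0 kg/h ÷ 3600 s/h = 0.0116667 kg/s
t_res = M / Q_s = 12.40 ÷ 0.0116667 = 1062.86 s

value=1063. s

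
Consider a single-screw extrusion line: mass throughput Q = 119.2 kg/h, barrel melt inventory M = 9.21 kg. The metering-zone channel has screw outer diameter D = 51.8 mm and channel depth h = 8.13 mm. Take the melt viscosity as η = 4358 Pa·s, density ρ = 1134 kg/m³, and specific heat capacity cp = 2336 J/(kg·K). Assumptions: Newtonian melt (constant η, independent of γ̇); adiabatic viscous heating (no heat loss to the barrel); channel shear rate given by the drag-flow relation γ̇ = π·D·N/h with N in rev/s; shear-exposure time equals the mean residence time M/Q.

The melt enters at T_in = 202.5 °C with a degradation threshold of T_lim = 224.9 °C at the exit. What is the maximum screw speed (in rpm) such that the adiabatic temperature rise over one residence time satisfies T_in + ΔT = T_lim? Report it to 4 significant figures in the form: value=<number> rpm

value=20.97 rpm

Throughput in SI: Q_s = 119.2 kg/h ÷ 3600 s/h = 0.0331111 kg/s
t_res = M / Q_s = 9.21 / 0.0331111 = 278.154 s
D = 51.8 mm = 0.0518 m;  h = 8.13 mm = 0.00813 m
ΔT_a = T_lim − T_in = 224.9 °C − 202.5 °C = 22.4 K
Invert ΔT = ηγ̇²t_res/(ρcp) for γ̇: γ̇_max² = ΔT_a ρ cp / (η t_res) = 22.4·1134·2336 / (4358·278.154) = 48.9509 s⁻²
γ̇_max = √48.9509 = 6.99649 s⁻¹
N_max = γ̇_max·h / (π·D) = 6.99649 · 0.00813 / (π · 0.0518) = 0.349536 rev/s = 20.9721 rpm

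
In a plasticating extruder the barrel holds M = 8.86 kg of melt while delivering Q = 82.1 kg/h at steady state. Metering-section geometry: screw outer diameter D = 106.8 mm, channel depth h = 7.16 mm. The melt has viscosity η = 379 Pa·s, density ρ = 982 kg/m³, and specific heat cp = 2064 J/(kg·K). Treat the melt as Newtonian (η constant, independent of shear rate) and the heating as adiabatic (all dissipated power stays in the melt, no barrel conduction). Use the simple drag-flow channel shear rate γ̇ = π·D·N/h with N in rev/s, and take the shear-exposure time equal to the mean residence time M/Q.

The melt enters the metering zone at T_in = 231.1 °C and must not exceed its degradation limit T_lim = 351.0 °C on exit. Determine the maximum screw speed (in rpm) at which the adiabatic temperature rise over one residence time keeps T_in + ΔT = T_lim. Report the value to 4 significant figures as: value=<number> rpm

value=52.02 rpm

Convert throughput: Q = 82.1 kg/h = 82.1/3600 = 0.0228056 kg/s
Mean residence time: t_res = M/Q_s = 8.86 kg / 0.0228056 kg/s = 388.502 s
Convert to metres: D = 0.1068 m, h = 0.00716 m
ΔT_a = T_lim − T_in = 351.0 °C − 231.1 °C = 119.9 K
Invert ΔT = ηγ̇²t_res/(ρcp) for γ̇: γ̇_max² = ΔT_a ρ cp / (η t_res) = 119.9·982·2064 / (379·388.502) = 1650.47 s⁻²
γ̇_max = √1650.47 = 40.626 s⁻¹
N_max = γ̇_max·h / (π·D) = 40.626 · 0.00716 / (π · 0.1068) = 0.866954 rev/s = 52.0172 rpm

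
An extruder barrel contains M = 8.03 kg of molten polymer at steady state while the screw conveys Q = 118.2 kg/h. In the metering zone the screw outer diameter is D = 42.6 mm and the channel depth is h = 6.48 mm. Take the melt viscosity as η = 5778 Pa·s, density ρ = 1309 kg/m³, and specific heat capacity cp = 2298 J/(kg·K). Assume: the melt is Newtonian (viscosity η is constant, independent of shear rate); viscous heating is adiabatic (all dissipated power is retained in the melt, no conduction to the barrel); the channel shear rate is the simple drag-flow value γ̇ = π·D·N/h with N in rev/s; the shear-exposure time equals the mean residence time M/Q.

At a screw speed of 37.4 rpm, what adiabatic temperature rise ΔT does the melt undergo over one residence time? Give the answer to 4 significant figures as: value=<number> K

value=77.86 K

Q_s = Q / 3600 = 118.2 / 3600 = 0.0328333 kg/s
t_res = M / Q_s = 8.03 ÷ 0.0328333 = 244.569 s
Convert to SI: D = 0.0426 m, h = 0.00648 m, N = 37.4/60 = 0.623333 rev/s
γ̇ = π D N / h = (π)(0.0426)(0.623333) / 0.00648 = 12.8737 s⁻¹
Adiabatic rise: ΔT = η γ̇² t_res / (ρ cp) = 5778·(12.8737)²·244.569 / (1309·2298) = 77.8571 K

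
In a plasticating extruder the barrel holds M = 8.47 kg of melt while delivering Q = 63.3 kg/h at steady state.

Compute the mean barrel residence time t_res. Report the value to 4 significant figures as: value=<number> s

Throughput in SI: Q_s = 63.3 kg/h ÷ 3600 s/h = 0.0175833 kg/s
t_res = M / Q_s = 8.47 ÷ 0.0175833 = 481.706 s

value=481.7 s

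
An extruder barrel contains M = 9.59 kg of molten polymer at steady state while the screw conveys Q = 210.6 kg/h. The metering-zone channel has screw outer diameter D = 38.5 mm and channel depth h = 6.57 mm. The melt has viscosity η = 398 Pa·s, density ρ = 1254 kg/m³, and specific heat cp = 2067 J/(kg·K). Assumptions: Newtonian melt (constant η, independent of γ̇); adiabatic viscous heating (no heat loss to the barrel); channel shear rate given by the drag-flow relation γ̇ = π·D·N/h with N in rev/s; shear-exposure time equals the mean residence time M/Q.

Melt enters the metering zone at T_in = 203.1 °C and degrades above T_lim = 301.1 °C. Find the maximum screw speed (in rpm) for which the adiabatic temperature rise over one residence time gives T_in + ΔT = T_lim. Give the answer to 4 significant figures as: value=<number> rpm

value=203.4 rpm

Throughput in SI: Q_s = 210.6 kg/h ÷ 3600 s/h = 0.0585 kg/s
t_res = M / Q_s = 9.59 / 0.0585 = 163.932 s
D = 38.5 mm = 0.0385 m;  h = 6.57 mm = 0.00657 m
ΔT_a = T_lim − T_in = 301.1 °C − 203.1 °C = 98 K
Invert ΔT = ηγ̇²t_res/(ρcp) for γ̇: γ̇_max² = ΔT_a ρ cp / (η t_res) = 98·1254·2067 / (398·163.932) = 3893.3 s⁻²
γ̇_max = √3893.3 = 62.3963 s⁻¹
N_max = γ̇_max·h / (π·D) = 62.3963 · 0.00657 / (π · 0.0385) = 3.38933 rev/s = 203.36 rpm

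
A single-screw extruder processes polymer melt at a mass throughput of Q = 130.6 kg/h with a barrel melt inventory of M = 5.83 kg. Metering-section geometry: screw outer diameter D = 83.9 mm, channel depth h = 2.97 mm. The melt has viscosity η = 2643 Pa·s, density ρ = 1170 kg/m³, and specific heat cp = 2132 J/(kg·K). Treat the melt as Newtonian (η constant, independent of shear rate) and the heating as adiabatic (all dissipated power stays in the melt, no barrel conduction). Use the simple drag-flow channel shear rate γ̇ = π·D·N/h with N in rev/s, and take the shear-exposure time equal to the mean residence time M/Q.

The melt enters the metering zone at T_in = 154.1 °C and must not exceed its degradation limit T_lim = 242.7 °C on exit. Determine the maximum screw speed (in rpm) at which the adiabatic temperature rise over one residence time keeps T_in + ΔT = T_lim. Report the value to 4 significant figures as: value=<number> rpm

value=15.42 rpm

Throughput in SI: Q_s = 130.6 kg/h ÷ 3600 s/h = 0.0362778 kg/s
t_res = M / Q_s = 5.83 / 0.0362778 = 160.704 s
Geometry in SI: D = 83.9 mm → 0.0839 m, h = 2.97 mm → 0.00297 m
ΔT_a = T_lim − T_in = 242.7 − 154.1 = 88.6 K
Invert ΔT = ηγ̇²t_res/(ρcp) for γ̇: γ̇_max² = ΔT_a ρ cp / (η t_res) = 88.6·1170·2132 / (2643·160.704) = 520.333 s⁻²
γ̇_max = sqrt(520.333) = 22.8108 s⁻¹
N_max = γ̇_max·h / (π·D) = 22.8108 · 0.00297 / (π · 0.0839) = 0.257031 rev/s = 15.4219 rpm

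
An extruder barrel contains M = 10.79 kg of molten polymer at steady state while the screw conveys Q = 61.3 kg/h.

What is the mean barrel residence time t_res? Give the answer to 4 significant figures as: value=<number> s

value=633.7 s

Throughput in SI: Q_s = 61.3 kg/h ÷ 3600 s/h = 0.0170278 kg/s
t_res = M / Q_s = 10.79 / 0.0170278 = 633.67 s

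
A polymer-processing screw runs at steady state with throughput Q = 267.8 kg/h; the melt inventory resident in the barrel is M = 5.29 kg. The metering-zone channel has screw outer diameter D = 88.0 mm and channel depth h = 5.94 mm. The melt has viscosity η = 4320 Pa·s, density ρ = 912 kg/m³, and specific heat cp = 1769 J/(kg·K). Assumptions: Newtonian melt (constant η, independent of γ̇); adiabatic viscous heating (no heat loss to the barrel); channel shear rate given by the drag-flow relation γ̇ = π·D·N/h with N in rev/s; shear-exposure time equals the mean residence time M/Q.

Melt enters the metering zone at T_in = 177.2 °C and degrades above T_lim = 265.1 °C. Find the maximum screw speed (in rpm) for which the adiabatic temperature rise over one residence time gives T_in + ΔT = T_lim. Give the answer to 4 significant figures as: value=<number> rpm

Throughput in SI: Q_s = 267.8 kg/h ÷ 3600 s/h = 0.0743889 kg/s
Mean residence time: t_res = M/Q_s = 5.29 kg / 0.0743889 kg/s = 71.1128 s
D = 88.0 mm = 0.088 m;  h = 5.94 mm = 0.00594 m
ΔT_a = T_lim − T_in = 265.1 °C − 177.2 °C = 87.9 K
Invert ΔT = ηγ̇²t_res/(ρcp) for γ̇: γ̇_max² = ΔT_a ρ cp / (η t_res) = 87.9·912·1769 / (4320·71.1128) = 461.615 s⁻²
Take the square root: γ̇_max = √(461.615) = 21.4852 s⁻¹
N_max = γ̇_max h / (πD) = 21.4852·0.00594/(π·0.088) = 0.46163 rev/s → ×60 = 27.6978 rpm

value=27.70 rpm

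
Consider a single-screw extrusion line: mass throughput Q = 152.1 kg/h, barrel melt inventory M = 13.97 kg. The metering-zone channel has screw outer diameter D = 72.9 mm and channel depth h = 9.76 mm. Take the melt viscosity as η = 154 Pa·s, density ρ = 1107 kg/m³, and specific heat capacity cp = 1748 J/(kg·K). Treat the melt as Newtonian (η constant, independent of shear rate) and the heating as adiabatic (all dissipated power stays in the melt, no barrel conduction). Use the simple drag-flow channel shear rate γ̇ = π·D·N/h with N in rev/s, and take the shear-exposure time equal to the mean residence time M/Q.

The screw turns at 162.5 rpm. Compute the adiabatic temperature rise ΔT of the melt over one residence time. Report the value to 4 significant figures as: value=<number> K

Convert throughput: Q = 152.1 kg/h = 152.1/3600 = 0.04225 kg/s
Mean residence time: t_res = M/Q_s = 13.97 kg / 0.04225 kg/s = 330.651 s
D = 72.9 mm = 0.0729 m;  h = 9.76 mm = 0.00976 m;  N = 162.5 rpm / 60 = 2.70833 rev/s
Shear rate: γ̇ = πDN/h = π·0.0729·2.70833/0.00976 = 63.5521 s⁻¹
ΔT = η·γ̇²·t_res / (ρ·cp) = 154 · (63.5521)² · 330.651 / (1107 · 1748) = 106.282 K

value=106.3 K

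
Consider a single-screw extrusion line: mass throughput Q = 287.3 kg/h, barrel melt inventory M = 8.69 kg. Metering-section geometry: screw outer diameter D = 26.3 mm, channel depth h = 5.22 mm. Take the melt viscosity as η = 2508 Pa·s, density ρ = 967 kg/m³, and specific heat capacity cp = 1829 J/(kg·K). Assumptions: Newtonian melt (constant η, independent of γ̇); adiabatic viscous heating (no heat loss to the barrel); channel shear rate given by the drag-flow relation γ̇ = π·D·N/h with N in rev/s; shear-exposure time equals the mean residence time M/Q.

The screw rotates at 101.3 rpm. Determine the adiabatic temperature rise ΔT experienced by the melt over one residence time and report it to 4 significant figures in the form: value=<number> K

Throughput in SI: Q_s = 287.3 kg/h ÷ 3600 s/h = 0.0798056 kg/s
Mean residence time: t_res = M/Q_s = 8.69 kg / 0.0798056 kg/s = 108.89 s
Convert to SI: D = 0.0263 m, h = 0.00522 m, N = 101.3/60 = 1.68833 rev/s
γ̇ = π D N / h = (π)(0.0263)(1.68833) / 0.00522 = 26.7235 s⁻¹
ΔT = η·γ̇²·t_res / (ρ·cp) = 2508 · (26.7235)² · 108.89 / (967 · 1829) = 110.271 K

value=110.3 K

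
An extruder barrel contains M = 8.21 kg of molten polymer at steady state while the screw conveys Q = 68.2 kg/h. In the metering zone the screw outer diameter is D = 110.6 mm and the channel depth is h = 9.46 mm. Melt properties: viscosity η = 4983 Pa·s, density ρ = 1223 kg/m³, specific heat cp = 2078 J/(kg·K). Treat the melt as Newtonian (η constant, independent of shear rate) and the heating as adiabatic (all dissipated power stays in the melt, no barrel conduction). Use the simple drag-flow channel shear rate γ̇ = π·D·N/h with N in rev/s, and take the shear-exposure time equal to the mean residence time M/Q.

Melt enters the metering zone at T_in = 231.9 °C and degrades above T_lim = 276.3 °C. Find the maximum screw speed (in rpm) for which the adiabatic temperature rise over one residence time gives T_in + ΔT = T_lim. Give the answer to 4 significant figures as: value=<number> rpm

Throughput in SI: Q_s = 68.2 kg/h ÷ 3600 s/h = 0.0189444 kg/s
Mean residence time: t_res = M/Q_s = 8.21 kg / 0.0189444 kg/s = 433.372 s
Geometry in SI: D = 110.6 mm → 0.1106 m, h = 9.46 mm → 0.00946 m
Allowable rise: ΔT_a = T_lim − T_in = 276.3 − 231.9 = 44.4 K
Invert ΔT = ηγ̇²t_res/(ρcp) for γ̇: γ̇_max² = ΔT_a ρ cp / (η t_res) = 44.4·1223·2078 / (4983·433.372) = 52.252 s⁻²
γ̇_max = sqrt(52.252) = 7.22855 s⁻¹
Solve γ̇ = πDN/h for N: N_max = γ̇_max·h/(π·D) = 7.22855 × 0.00946 / (π × 0.1106) = 0.196806 rev/s = 11.8083 rpm

value=11.81 rpm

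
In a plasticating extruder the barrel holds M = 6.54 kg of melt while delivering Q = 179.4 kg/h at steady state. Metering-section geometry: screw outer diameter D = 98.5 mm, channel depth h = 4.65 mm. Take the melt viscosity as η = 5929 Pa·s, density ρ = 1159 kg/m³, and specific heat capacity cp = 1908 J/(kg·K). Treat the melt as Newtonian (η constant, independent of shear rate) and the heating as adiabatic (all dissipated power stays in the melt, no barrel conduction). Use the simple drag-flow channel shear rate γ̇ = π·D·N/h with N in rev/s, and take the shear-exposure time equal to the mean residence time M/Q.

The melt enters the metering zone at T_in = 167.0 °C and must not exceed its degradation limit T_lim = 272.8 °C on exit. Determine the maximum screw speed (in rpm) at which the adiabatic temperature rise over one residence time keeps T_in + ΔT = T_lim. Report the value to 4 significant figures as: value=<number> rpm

Convert throughput: Q = 179.4 kg/h = 179.4/3600 = 0.0498333 kg/s
t_res = M / Q_s = 6.54 / 0.0498333 = 131.237 s
Geometry in SI: D = 98.5 mm → 0.0985 m, h = 4.65 mm → 0.00465 m
Allowable rise: ΔT_a = T_lim − T_in = 272.8 − 167.0 = 105.8 K
γ̇_max² = ΔT_a·ρ·cp/(η·t_res) = 105.8·1159·1908/(5929·131.237) = 300.683 s⁻²
Take the square root: γ̇_max = √(300.683) = 17.3402 s⁻¹
N_max = γ̇_max·h / (π·D) = 17.3402 · 0.00465 / (π · 0.0985) = 0.260568 rev/s = 15.6341 rpm

value=15.63 rpm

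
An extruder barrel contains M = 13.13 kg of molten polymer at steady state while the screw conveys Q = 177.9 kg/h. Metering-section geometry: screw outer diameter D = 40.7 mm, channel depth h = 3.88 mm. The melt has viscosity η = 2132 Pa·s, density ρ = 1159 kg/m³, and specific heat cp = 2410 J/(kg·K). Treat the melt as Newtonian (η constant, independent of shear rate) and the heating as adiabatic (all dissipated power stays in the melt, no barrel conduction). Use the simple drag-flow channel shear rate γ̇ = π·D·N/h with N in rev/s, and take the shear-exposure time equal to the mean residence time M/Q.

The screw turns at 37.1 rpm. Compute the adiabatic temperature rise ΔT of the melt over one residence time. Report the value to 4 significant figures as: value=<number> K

Throughput in SI: Q_s = 177.9 kg/h ÷ 3600 s/h = 0.0494167 kg/s
t_res = M / Q_s = 13.13 ÷ 0.0494167 = 265.7 s
Convert to SI: D = 0.0407 m, h = 0.00388 m, N = 37.1/60 = 0.618333 rev/s
γ̇ = π D N / h = (π)(0.0407)(0.618333) / 0.00388 = 20.3768 s⁻¹
Adiabatic rise: ΔT = η γ̇² t_res / (ρ cp) = 2132·(20.3768)²·265.7 / (1159·2410) = 84.207 K

value=84.21 K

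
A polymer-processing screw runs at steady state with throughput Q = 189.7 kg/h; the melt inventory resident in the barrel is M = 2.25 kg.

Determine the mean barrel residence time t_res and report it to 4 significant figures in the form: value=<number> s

Q_s = Q / 3600 = 189.7 / 3600 = 0.0526944 kg/s
t_res = M / Q_s = 2.25 / 0.0526944 = 42.699 s

value=42.70 s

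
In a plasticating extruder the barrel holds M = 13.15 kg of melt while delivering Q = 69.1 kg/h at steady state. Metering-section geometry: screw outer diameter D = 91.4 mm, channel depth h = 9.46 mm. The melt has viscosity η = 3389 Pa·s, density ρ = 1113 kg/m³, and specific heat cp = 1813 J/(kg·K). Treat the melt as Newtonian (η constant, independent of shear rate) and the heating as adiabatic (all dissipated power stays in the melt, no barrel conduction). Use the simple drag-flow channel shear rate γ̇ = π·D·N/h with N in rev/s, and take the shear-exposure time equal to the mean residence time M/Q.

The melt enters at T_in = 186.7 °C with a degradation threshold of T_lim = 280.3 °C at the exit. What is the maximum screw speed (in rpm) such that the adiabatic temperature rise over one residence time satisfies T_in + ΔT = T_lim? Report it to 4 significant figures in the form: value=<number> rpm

Convert throughput: Q = 69.1 kg/h = 69.1/3600 = 0.0191944 kg/s
Mean residence time: t_res = M/Q_s = 13.15 kg / 0.0191944 kg/s = 685.094 s
D = 91.4 mm = 0.0914 m;  h = 9.46 mm = 0.00946 m
ΔT_a = T_lim − T_in = 280.3 °C − 186.7 °C = 93.6 K
γ̇_max² = ΔT_a·ρ·cp / (η·t_res) = [93.6 × 1113 × 1813] / [3389 × 685.094] = 81.348 s⁻²
γ̇_max = √81.348 = 9.01931 s⁻¹
N_max = γ̇_max h / (πD) = 9.01931·0.00946/(π·0.0914) = 0.297145 rev/s → ×60 = 17.8287 rpm

value=17.83 rpm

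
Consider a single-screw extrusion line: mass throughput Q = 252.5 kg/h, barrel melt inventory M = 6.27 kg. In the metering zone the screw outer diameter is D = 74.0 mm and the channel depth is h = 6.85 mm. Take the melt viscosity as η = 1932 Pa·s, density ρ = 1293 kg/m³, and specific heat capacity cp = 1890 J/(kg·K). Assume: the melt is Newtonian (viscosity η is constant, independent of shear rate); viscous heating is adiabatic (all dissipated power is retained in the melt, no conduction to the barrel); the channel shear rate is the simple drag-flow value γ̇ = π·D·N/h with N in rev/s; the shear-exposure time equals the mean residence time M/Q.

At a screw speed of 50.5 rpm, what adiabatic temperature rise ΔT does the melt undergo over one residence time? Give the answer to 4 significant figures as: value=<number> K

value=57.67 K

Convert throughput: Q = 252.5 kg/h = 252.5/3600 = 0.0701389 kg/s
Mean residence time: t_res = M/Q_s = 6.27 kg / 0.0701389 kg/s = 89.3941 s
D = 74.0 mm = 0.074 m;  h = 6.85 mm = 0.00685 m;  N = 50.5 rpm / 60 = 0.841667 rev/s
γ̇ = π·D·N / h = π · 0.074 · 0.841667 / 0.00685 = 28.5648 s⁻¹
ΔT = η·γ̇²·t_res / (ρ·cp) = 1932 · (28.5648)² · 89.3941 / (1293 · 1890) = 57.6657 K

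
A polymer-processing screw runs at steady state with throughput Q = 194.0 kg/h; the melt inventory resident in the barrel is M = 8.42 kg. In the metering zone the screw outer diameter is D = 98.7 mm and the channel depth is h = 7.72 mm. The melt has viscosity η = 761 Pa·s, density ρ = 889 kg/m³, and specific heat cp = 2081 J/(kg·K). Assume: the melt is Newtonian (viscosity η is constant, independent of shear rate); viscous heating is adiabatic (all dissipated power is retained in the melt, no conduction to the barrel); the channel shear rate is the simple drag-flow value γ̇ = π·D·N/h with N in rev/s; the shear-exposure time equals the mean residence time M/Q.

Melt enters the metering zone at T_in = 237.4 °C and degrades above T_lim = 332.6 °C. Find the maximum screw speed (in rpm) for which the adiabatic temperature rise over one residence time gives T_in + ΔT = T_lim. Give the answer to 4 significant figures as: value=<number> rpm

Q_s = Q / 3600 = 194.0 / 3600 = 0.0538889 kg/s
t_res = M / Q_s = 8.42 / 0.0538889 = 156.247 s
Convert to metres: D = 0.0987 m, h = 0.00772 m
Allowable rise: ΔT_a = T_lim − T_in = 332.6 − 237.4 = 95.2 K
Invert ΔT = ηγ̇²t_res/(ρcp) for γ̇: γ̇_max² = ΔT_a ρ cp / (η t_res) = 95.2·889·2081 / (761·156.247) = 1481.2 s⁻²
γ̇_max = √1481.2 = 38.4863 s⁻¹
N_max = γ̇_max h / (πD) = 38.4863·0.00772/(π·0.0987) = 0.958202 rev/s → ×60 = 57.4921 rpm

value=57.49 rpm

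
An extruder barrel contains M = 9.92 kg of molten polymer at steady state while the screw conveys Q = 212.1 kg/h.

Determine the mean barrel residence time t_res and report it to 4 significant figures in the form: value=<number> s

Convert throughput: Q = 212.1 kg/h = 212.1/3600 = 0.0589167 kg/s
t_res = M / Q_s = 9.92 ÷ 0.0589167 = 168.373 s

value=168.4 s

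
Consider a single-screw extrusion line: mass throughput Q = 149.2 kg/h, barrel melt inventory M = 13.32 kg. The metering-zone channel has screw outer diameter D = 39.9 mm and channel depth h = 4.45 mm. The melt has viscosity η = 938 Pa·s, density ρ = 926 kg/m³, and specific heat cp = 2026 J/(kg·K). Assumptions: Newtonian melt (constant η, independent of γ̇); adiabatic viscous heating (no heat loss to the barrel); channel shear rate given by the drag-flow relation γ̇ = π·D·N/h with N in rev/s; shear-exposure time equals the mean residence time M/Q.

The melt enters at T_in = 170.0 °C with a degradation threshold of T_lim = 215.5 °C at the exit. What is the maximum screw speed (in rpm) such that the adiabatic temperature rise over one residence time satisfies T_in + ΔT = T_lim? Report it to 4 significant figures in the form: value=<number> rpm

value=35.84 rpm

Convert throughput: Q = 149.2 kg/h = 149.2/3600 = 0.0414444 kg/s
t_res = M / Q_s = 13.32 / 0.0414444 = 321.394 s
Geometry in SI: D = 39.9 mm → 0.0399 m, h = 4.45 mm → 0.00445 m
ΔT_a = T_lim − T_in = 215.5 − 170.0 = 45.5 K
Invert ΔT = ηγ̇²t_res/(ρcp) for γ̇: γ̇_max² = ΔT_a ρ cp / (η t_res) = 45.5·926·2026 / (938·321.394) = 283.153 s⁻²
γ̇_max = sqrt(283.153) = 16.8271 s⁻¹
Solve γ̇ = πDN/h for N: N_max = γ̇_max·h/(π·D) = 16.8271 × 0.00445 / (π × 0.0399) = 0.597376 rev/s = 35.8426 rpm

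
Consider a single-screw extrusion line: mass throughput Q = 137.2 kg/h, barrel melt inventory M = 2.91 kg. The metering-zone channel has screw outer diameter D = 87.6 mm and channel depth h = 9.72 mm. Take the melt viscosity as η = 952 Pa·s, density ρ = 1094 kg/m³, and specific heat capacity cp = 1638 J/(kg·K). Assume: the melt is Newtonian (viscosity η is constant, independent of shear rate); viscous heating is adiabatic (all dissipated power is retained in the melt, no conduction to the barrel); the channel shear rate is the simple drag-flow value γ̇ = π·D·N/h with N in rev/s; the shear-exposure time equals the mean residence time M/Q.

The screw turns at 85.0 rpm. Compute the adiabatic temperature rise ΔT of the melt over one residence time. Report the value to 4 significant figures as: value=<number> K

value=65.26 K

Convert throughput: Q = 137.2 kg/h = 137.2/3600 = 0.0381111 kg/s
t_res = M / Q_s = 2.91 / 0.0381111 = 76.3557 s
Geometry in metres: D = 87.6 mm → 0.0876 m, h = 9.72 mm → 0.00972 m; screw speed N = 85.0 rpm = 1.41667 rev/s
Shear rate: γ̇ = πDN/h = π·0.0876·1.41667/0.00972 = 40.1103 s⁻¹
ΔT = η·γ̇²·t_res / (ρ·cp) = 952 · (40.1103)² · 76.3557 / (1094 · 1638) = 65.2616 K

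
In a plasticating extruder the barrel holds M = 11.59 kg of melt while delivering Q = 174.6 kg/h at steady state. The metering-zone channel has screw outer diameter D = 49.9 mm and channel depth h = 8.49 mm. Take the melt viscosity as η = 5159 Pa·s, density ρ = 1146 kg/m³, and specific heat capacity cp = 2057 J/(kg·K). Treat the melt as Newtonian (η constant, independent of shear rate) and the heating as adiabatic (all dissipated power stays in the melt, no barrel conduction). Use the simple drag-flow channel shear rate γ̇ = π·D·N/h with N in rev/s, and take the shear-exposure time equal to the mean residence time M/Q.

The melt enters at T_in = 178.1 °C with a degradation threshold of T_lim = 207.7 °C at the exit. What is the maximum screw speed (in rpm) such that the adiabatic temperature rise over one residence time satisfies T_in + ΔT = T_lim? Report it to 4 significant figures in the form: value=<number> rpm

Convert throughput: Q = 174.6 kg/h = 174.6/3600 = 0.0485 kg/s
t_res = M / Q_s = 11.59 ÷ 0.0485 = 238.969 s
Geometry in SI: D = 49.9 mm → 0.0499 m, h = 8.49 mm → 0.00849 m
ΔT_a = T_lim − T_in = 207.7 °C − 178.1 °C = 29.6 K
γ̇_max² = ΔT_a·ρ·cp/(η·t_res) = 29.6·1146·2057/(5159·238.969) = 56.5983 s⁻²
γ̇_max = √56.5983 = 7.52318 s⁻¹
N_max = γ̇_max·h / (π·D) = 7.52318 · 0.00849 / (π · 0.0499) = 0.407436 rev/s = 24.4461 rpm

value=24.45 rpm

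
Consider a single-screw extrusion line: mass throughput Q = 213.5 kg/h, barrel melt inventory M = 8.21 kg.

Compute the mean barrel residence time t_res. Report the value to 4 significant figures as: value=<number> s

value=138.4 s

Throughput in SI: Q_s = 213.5 kg/h ÷ 3600 s/h = 0.0593056 kg/s
Mean residence time: t_res = M/Q_s = 8.21 kg / 0.0593056 kg/s = 138.436 s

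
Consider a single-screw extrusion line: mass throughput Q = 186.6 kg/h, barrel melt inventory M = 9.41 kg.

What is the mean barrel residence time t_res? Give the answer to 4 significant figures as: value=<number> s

value=181.5 s

Convert throughput: Q = 186.6 kg/h = 186.6/3600 = 0.0518333 kg/s
t_res = M / Q_s = 9.41 / 0.0518333 = 181.543 s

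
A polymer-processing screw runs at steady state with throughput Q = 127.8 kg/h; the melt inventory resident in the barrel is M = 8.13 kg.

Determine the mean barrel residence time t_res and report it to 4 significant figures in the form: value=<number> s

Throughput in SI: Q_s = 127.8 kg/h ÷ 3600 s/h = 0.0355 kg/s
Mean residence time: t_res = M/Q_s = 8.13 kg / 0.0355 kg/s = 229.014 s

value=229.0 s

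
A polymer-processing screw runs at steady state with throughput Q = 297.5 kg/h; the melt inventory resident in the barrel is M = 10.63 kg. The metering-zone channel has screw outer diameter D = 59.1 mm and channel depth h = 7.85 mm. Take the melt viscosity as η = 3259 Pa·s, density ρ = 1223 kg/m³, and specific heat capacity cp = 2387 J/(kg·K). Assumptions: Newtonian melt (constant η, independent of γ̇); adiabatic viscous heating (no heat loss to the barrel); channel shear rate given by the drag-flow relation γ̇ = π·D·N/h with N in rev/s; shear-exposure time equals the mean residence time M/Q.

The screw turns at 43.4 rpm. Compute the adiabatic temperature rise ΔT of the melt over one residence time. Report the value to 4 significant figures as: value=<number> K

Throughput in SI: Q_s = 297.5 kg/h ÷ 3600 s/h = 0.0826389 kg/s
t_res = M / Q_s = 10.63 / 0.0826389 = 128.632 s
D = 59.1 mm = 0.0591 m;  h = 7.85 mm = 0.00785 m;  N = 43.4 rpm / 60 = 0.723333 rev/s
γ̇ = π D N / h = (π)(0.0591)(0.723333) / 0.00785 = 17.1083 s⁻¹
Adiabatic rise: ΔT = η γ̇² t_res / (ρ cp) = 3259·(17.1083)²·128.632 / (1223·2387) = 42.0307 K

value=42.03 K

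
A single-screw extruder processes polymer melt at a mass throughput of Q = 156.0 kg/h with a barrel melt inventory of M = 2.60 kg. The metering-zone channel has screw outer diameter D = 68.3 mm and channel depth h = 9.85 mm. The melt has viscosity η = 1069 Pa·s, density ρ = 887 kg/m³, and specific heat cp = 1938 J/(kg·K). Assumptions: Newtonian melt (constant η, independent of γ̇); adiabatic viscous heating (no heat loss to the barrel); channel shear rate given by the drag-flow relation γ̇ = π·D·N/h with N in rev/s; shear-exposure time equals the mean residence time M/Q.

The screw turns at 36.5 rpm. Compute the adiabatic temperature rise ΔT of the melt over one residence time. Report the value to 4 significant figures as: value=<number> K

value=6.552 K

Convert throughput: Q = 156.0 kg/h = 156.0/3600 = 0.0433333 kg/s
t_res = M / Q_s = 2.60 ÷ 0.0433333 = 60 s
D = 68.3 mm = 0.0683 m;  h = 9.85 mm = 0.00985 m;  N = 36.5 rpm / 60 = 0.608333 rev/s
γ̇ = π D N / h = (π)(0.0683)(0.608333) / 0.00985 = 13.2518 s⁻¹
Adiabatic rise: ΔT = η γ̇² t_res / (ρ cp) = 1069·(13.2518)²·60 / (887·1938) = 6.55245 K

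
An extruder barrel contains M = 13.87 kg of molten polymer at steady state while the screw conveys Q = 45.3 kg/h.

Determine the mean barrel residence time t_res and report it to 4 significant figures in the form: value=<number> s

value=1102. s

Q_s = Q / 3600 = 45.3 / 3600 = 0.0125833 kg/s
t_res = M / Q_s = 13.87 / 0.0125833 = 1102.25 s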